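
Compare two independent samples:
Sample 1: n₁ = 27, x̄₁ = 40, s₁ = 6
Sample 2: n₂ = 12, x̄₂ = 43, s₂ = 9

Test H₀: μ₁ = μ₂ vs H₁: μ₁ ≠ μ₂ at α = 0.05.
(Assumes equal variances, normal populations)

Answer: t = -1.2305, fail to reject H₀

Derivation:
Pooled variance: s²_p = [26×6² + 11×9²]/(37) = 49.3784
s_p = 7.0270
SE = s_p×√(1/n₁ + 1/n₂) = 7.0270×√(1/27 + 1/12) = 2.4380
t = (x̄₁ - x̄₂)/SE = (40 - 43)/2.4380 = -1.2305
df = 37, t-critical = ±2.026
Decision: fail to reject H₀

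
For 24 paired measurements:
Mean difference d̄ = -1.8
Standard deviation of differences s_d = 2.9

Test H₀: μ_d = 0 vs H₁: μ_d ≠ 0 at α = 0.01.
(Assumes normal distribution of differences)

df = n - 1 = 23
SE = s_d/√n = 2.9/√24 = 0.5920
t = d̄/SE = -1.8/0.5920 = -3.0405
Critical value: t_{0.005,23} = ±2.807
p-value ≈ 0.0058
Decision: reject H₀

Answer: t = -3.0405, reject H₀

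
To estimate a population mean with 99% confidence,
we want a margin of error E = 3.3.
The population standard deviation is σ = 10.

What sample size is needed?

z_0.005 = 2.576
n = (z×σ/E)² = (2.576×10/3.3)²
n = 60.9346
Round up: n = 61

Answer: n = 61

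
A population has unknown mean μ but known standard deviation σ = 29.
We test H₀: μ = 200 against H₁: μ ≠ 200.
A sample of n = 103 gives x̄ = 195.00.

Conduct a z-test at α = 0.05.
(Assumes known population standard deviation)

Standard error: SE = σ/√n = 29/√103 = 2.8575
z-statistic: z = (x̄ - μ₀)/SE = (195.00 - 200)/2.8575 = -1.7498
Critical value: ±1.960
p-value = 0.0802
Decision: fail to reject H₀

Answer: z = -1.7498, fail to reject H₀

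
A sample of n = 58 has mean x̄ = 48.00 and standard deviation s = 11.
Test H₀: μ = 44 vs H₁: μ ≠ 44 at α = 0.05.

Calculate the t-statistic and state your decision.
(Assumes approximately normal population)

Answer: t = 2.7693, reject H₀

Derivation:
df = n - 1 = 57
SE = s/√n = 11/√58 = 1.4444
t = (x̄ - μ₀)/SE = (48.00 - 44)/1.4444 = 2.7693
Critical value: t_{0.025,57} = ±2.002
p-value ≈ 0.0076
Decision: reject H₀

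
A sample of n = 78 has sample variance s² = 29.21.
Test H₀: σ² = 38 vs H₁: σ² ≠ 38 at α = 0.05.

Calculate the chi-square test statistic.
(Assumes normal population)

df = n - 1 = 77
χ² = (n-1)s²/σ₀² = 77×29.21/38 = 59.1887
Critical values: χ²_{0.975,77} = 54.623, χ²_{0.025,77} = 103.158
Rejection region: χ² < 54.623 or χ² > 103.158
Decision: fail to reject H₀

Answer: χ² = 59.1887, fail to reject H₀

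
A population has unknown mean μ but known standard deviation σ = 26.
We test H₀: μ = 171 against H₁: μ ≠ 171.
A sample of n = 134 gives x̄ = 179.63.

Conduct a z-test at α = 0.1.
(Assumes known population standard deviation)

Standard error: SE = σ/√n = 26/√134 = 2.2461
z-statistic: z = (x̄ - μ₀)/SE = (179.63 - 171)/2.2461 = 3.8422
Critical value: ±1.645
p-value = 0.0001
Decision: reject H₀

Answer: z = 3.8422, reject H₀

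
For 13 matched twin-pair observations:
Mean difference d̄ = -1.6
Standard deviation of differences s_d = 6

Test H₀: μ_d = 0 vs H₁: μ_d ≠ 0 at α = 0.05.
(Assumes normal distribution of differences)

df = n - 1 = 12
SE = s_d/√n = 6/√13 = 1.6641
t = d̄/SE = -1.6/1.6641 = -0.9615
Critical value: t_{0.025,12} = ±2.179
p-value ≈ 0.3553
Decision: fail to reject H₀

Answer: t = -0.9615, fail to reject H₀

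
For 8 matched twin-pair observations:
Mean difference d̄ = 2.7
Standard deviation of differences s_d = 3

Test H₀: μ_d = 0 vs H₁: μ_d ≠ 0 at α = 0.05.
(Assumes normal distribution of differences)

Answer: t = 2.5455, reject H₀

Derivation:
df = n - 1 = 7
SE = s_d/√n = 3/√8 = 1.0607
t = d̄/SE = 2.7/1.0607 = 2.5455
Critical value: t_{0.025,7} = ±2.365
p-value ≈ 0.0384
Decision: reject H₀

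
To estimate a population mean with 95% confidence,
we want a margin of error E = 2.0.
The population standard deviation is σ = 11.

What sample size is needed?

Answer: n = 117

Derivation:
z_0.025 = 1.960
n = (z×σ/E)² = (1.960×11/2.0)²
n = 116.2084
Round up: n = 117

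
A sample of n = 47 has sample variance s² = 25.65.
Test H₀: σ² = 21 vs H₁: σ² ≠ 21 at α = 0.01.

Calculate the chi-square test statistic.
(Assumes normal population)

df = n - 1 = 46
χ² = (n-1)s²/σ₀² = 46×25.65/21 = 56.1857
Critical values: χ²_{0.995,46} = 25.041, χ²_{0.005,46} = 74.437
Rejection region: χ² < 25.041 or χ² > 74.437
Decision: fail to reject H₀

Answer: χ² = 56.1857, fail to reject H₀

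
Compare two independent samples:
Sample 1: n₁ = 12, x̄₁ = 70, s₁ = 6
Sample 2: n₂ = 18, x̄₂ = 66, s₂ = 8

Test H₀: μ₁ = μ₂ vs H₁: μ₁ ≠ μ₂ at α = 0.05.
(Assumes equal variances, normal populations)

Pooled variance: s²_p = [11×6² + 17×8²]/(28) = 53.0000
s_p = 7.2801
SE = s_p×√(1/n₁ + 1/n₂) = 7.2801×√(1/12 + 1/18) = 2.7131
t = (x̄₁ - x̄₂)/SE = (70 - 66)/2.7131 = 1.4743
df = 28, t-critical = ±2.048
Decision: fail to reject H₀

Answer: t = 1.4743, fail to reject H₀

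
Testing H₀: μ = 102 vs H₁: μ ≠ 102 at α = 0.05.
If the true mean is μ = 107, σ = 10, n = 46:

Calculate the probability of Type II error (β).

Answer: β ≈ 0.0762

Derivation:
SE = σ/√n = 10/√46 = 1.4744
Critical values: μ₀ ± z_0.025×SE = 102 ± 1.960×1.4744
Acceptance region: (99.1102, 104.8898)
Under H₁ (μ = 107): z_high = (104.8898 - 107)/1.4744 = -1.4312, z_low = (99.1102 - 107)/1.4744 = -5.3512
β = P(not reject | H₁) = Φ(-1.4312) - Φ(-5.3512) ≈ 0.0762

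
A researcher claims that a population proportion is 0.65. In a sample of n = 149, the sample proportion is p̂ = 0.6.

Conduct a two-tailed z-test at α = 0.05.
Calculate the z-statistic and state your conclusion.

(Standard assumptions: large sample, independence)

Answer: z = -1.2796, fail to reject H₀

Derivation:
H₀: p = 0.65, H₁: p ≠ 0.65
Standard error: SE = √(p₀(1-p₀)/n) = √(0.65×0.35/149) = 0.039075
z-statistic: z = (p̂ - p₀)/SE = (0.6 - 0.65)/0.039075 = -1.2796
Critical value: z_0.025 = ±1.960
p-value = 0.2007
Decision: fail to reject H₀ at α = 0.05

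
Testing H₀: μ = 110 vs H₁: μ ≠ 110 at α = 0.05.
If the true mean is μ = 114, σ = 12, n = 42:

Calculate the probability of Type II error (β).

SE = σ/√n = 12/√42 = 1.8516
Critical values: μ₀ ± z_0.025×SE = 110 ± 1.960×1.8516
Acceptance region: (106.3709, 113.6291)
Under H₁ (μ = 114): z_high = (113.6291 - 114)/1.8516 = -0.2003, z_low = (106.3709 - 114)/1.8516 = -4.1203
β = P(not reject | H₁) = Φ(-0.2003) - Φ(-4.1203) ≈ 0.4206

Answer: β ≈ 0.4206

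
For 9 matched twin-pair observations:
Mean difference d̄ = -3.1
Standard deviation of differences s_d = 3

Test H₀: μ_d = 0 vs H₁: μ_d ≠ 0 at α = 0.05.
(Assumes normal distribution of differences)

Answer: t = -3.1000, reject H₀

Derivation:
df = n - 1 = 8
SE = s_d/√n = 3/√9 = 1.0000
t = d̄/SE = -3.1/1.0000 = -3.1000
Critical value: t_{0.025,8} = ±2.306
p-value ≈ 0.0147
Decision: reject H₀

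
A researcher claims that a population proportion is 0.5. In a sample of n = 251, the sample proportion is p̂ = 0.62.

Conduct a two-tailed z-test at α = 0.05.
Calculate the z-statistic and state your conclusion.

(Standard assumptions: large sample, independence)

H₀: p = 0.5, H₁: p ≠ 0.5
Standard error: SE = √(p₀(1-p₀)/n) = √(0.5×0.5/251) = 0.031560
z-statistic: z = (p̂ - p₀)/SE = (0.62 - 0.5)/0.031560 = 3.8023
Critical value: z_0.025 = ±1.960
p-value = 0.0001
Decision: reject H₀ at α = 0.05

Answer: z = 3.8023, reject H₀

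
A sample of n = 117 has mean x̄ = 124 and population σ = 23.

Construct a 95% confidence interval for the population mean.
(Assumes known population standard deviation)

Answer: (119.8323, 128.1677)

Derivation:
Confidence level: 95%, α = 0.05
z_0.025 = 1.960
SE = σ/√n = 23/√117 = 2.1264
Margin of error = 1.960 × 2.1264 = 4.1677
CI: x̄ ± margin = 124 ± 4.1677
CI: (119.8323, 128.1677)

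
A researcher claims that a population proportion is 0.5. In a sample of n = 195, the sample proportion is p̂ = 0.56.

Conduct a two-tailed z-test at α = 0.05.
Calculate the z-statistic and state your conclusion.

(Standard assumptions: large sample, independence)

Answer: z = 1.6757, fail to reject H₀

Derivation:
H₀: p = 0.5, H₁: p ≠ 0.5
Standard error: SE = √(p₀(1-p₀)/n) = √(0.5×0.5/195) = 0.035806
z-statistic: z = (p̂ - p₀)/SE = (0.56 - 0.5)/0.035806 = 1.6757
Critical value: z_0.025 = ±1.960
p-value = 0.0938
Decision: fail to reject H₀ at α = 0.05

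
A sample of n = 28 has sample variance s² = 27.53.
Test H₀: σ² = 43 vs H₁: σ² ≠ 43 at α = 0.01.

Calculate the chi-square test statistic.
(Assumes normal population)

Answer: χ² = 17.2863, fail to reject H₀

Derivation:
df = n - 1 = 27
χ² = (n-1)s²/σ₀² = 27×27.53/43 = 17.2863
Critical values: χ²_{0.995,27} = 11.808, χ²_{0.005,27} = 49.645
Rejection region: χ² < 11.808 or χ² > 49.645
Decision: fail to reject H₀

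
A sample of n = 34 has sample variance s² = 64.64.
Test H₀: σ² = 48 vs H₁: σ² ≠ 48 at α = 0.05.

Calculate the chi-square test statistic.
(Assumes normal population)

df = n - 1 = 33
χ² = (n-1)s²/σ₀² = 33×64.64/48 = 44.4400
Critical values: χ²_{0.975,33} = 19.047, χ²_{0.025,33} = 50.725
Rejection region: χ² < 19.047 or χ² > 50.725
Decision: fail to reject H₀

Answer: χ² = 44.4400, fail to reject H₀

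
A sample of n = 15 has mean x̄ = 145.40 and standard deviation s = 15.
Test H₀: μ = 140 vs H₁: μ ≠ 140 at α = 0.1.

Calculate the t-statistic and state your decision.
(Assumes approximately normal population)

Answer: t = 1.3943, fail to reject H₀

Derivation:
df = n - 1 = 14
SE = s/√n = 15/√15 = 3.8730
t = (x̄ - μ₀)/SE = (145.40 - 140)/3.8730 = 1.3943
Critical value: t_{0.05,14} = ±1.761
p-value ≈ 0.1850
Decision: fail to reject H₀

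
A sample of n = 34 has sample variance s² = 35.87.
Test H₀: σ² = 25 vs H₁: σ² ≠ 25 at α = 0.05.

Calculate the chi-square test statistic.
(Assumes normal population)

df = n - 1 = 33
χ² = (n-1)s²/σ₀² = 33×35.87/25 = 47.3484
Critical values: χ²_{0.975,33} = 19.047, χ²_{0.025,33} = 50.725
Rejection region: χ² < 19.047 or χ² > 50.725
Decision: fail to reject H₀

Answer: χ² = 47.3484, fail to reject H₀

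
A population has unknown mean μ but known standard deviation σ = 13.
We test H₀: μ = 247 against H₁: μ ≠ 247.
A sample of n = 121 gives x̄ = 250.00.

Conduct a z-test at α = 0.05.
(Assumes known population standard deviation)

Answer: z = 2.5385, reject H₀

Derivation:
Standard error: SE = σ/√n = 13/√121 = 1.1818
z-statistic: z = (x̄ - μ₀)/SE = (250.00 - 247)/1.1818 = 2.5385
Critical value: ±1.960
p-value = 0.0111
Decision: reject H₀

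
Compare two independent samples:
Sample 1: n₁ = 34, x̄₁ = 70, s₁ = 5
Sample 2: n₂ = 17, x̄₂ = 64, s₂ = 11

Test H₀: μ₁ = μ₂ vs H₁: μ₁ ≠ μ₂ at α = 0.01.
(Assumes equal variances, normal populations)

Answer: t = 2.6908, reject H₀

Derivation:
Pooled variance: s²_p = [33×5² + 16×11²]/(49) = 56.3469
s_p = 7.5065
SE = s_p×√(1/n₁ + 1/n₂) = 7.5065×√(1/34 + 1/17) = 2.2298
t = (x̄₁ - x̄₂)/SE = (70 - 64)/2.2298 = 2.6908
df = 49, t-critical = ±2.680
Decision: reject H₀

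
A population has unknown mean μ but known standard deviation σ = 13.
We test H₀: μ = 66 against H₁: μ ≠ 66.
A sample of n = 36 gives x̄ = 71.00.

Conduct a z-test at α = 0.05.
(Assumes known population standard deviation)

Standard error: SE = σ/√n = 13/√36 = 2.1667
z-statistic: z = (x̄ - μ₀)/SE = (71.00 - 66)/2.1667 = 2.3077
Critical value: ±1.960
p-value = 0.0210
Decision: reject H₀

Answer: z = 2.3077, reject H₀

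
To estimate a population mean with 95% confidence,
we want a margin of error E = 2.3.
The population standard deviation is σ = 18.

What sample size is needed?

z_0.025 = 1.960
n = (z×σ/E)² = (1.960×18/2.3)²
n = 235.2889
Round up: n = 236

Answer: n = 236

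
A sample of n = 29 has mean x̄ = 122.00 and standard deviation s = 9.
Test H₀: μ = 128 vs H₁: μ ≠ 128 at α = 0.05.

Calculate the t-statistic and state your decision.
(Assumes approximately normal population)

df = n - 1 = 28
SE = s/√n = 9/√29 = 1.6713
t = (x̄ - μ₀)/SE = (122.00 - 128)/1.6713 = -3.5900
Critical value: t_{0.025,28} = ±2.048
p-value ≈ 0.0012
Decision: reject H₀

Answer: t = -3.5900, reject H₀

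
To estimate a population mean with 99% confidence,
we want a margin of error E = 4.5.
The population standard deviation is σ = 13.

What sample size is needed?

Answer: n = 56

Derivation:
z_0.005 = 2.576
n = (z×σ/E)² = (2.576×13/4.5)²
n = 55.3801
Round up: n = 56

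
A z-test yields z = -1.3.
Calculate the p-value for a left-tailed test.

For z = -1.3:
p = P(Z < -1.3) = Φ(-1.3) = 0.0968

Answer: p-value ≈ 0.0968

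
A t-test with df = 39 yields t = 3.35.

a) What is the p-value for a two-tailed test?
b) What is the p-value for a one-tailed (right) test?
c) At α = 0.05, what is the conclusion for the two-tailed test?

Using t-distribution with df = 39:
a) Two-tailed: p = 2×P(T > 3.35) = 0.0018
b) One-tailed: p = P(T > 3.35) = 0.0009
c) 0.0018 < 0.05, reject H₀

Answer: a) 0.0018, b) 0.0009, c) reject H₀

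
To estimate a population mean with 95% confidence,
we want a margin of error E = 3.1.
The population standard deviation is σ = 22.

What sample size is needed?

Answer: n = 194

Derivation:
z_0.025 = 1.960
n = (z×σ/E)² = (1.960×22/3.1)²
n = 193.4791
Round up: n = 194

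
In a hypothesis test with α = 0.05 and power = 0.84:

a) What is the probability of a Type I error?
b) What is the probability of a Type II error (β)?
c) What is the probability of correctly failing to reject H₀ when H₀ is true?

Answer: a) 0.05, b) 0.16, c) 0.95

Derivation:
a) Type I error probability = α = 0.05
b) Power = P(reject H₀ | H₁ true) = 1 - β = 0.84, so Type II error probability = β = 1 - Power = 0.16
c) P(fail to reject H₀ | H₀ true) = 1 - α = 0.95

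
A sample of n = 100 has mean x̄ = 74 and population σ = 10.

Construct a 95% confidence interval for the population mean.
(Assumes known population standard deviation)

Answer: (72.0400, 75.9600)

Derivation:
Confidence level: 95%, α = 0.05
z_0.025 = 1.960
SE = σ/√n = 10/√100 = 1.0000
Margin of error = 1.960 × 1.0000 = 1.9600
CI: x̄ ± margin = 74 ± 1.9600
CI: (72.0400, 75.9600)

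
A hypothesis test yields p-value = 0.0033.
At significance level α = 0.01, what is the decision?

Compare p-value to α:
0.0033 < 0.01
Decision: reject H₀

Answer: reject H₀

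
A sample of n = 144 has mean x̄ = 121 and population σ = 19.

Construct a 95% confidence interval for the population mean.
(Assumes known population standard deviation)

Confidence level: 95%, α = 0.05
z_0.025 = 1.960
SE = σ/√n = 19/√144 = 1.5833
Margin of error = 1.960 × 1.5833 = 3.1033
CI: x̄ ± margin = 121 ± 3.1033
CI: (117.8967, 124.1033)

Answer: (117.8967, 124.1033)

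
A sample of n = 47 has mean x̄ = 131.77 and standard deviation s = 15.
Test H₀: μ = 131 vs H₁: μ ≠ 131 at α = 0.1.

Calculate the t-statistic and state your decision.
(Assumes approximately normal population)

df = n - 1 = 46
SE = s/√n = 15/√47 = 2.1880
t = (x̄ - μ₀)/SE = (131.77 - 131)/2.1880 = 0.3519
Critical value: t_{0.05,46} = ±1.679
p-value ≈ 0.7265
Decision: fail to reject H₀

Answer: t = 0.3519, fail to reject H₀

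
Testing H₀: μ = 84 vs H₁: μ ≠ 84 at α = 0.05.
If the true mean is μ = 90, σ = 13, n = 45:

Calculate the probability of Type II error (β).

Answer: β ≈ 0.1280

Derivation:
SE = σ/√n = 13/√45 = 1.9379
Critical values: μ₀ ± z_0.025×SE = 84 ± 1.960×1.9379
Acceptance region: (80.2017, 87.7983)
Under H₁ (μ = 90): z_high = (87.7983 - 90)/1.9379 = -1.1361, z_low = (80.2017 - 90)/1.9379 = -5.0561
β = P(not reject | H₁) = Φ(-1.1361) - Φ(-5.0561) ≈ 0.1280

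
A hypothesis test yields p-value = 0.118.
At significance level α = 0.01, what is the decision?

Compare p-value to α:
0.118 ≥ 0.01
Decision: fail to reject H₀

Answer: fail to reject H₀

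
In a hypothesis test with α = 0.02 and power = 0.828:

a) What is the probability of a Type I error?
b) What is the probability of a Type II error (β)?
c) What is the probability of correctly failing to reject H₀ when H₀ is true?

a) Type I error probability = α = 0.02
b) Power = P(reject H₀ | H₁ true) = 1 - β = 0.828, so Type II error probability = β = 1 - Power = 0.172
c) P(fail to reject H₀ | H₀ true) = 1 - α = 0.98

Answer: a) 0.02, b) 0.172, c) 0.98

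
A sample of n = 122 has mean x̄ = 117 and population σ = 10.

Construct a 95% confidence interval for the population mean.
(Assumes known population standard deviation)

Confidence level: 95%, α = 0.05
z_0.025 = 1.960
SE = σ/√n = 10/√122 = 0.9054
Margin of error = 1.960 × 0.9054 = 1.7746
CI: x̄ ± margin = 117 ± 1.7746
CI: (115.2254, 118.7746)

Answer: (115.2254, 118.7746)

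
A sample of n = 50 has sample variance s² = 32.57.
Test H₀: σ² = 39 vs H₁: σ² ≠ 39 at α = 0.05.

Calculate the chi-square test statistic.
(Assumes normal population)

df = n - 1 = 49
χ² = (n-1)s²/σ₀² = 49×32.57/39 = 40.9213
Critical values: χ²_{0.975,49} = 31.555, χ²_{0.025,49} = 70.222
Rejection region: χ² < 31.555 or χ² > 70.222
Decision: fail to reject H₀

Answer: χ² = 40.9213, fail to reject H₀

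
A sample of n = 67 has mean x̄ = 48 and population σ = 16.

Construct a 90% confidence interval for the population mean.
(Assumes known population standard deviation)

Confidence level: 90%, α = 0.1
z_0.05 = 1.645
SE = σ/√n = 16/√67 = 1.9547
Margin of error = 1.645 × 1.9547 = 3.2155
CI: x̄ ± margin = 48 ± 3.2155
CI: (44.7845, 51.2155)

Answer: (44.7845, 51.2155)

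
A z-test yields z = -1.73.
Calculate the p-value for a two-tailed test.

For z = -1.73:
p = 2×P(Z > |-1.73|) = 2×(1 - Φ(1.73)) = 0.0836

Answer: p-value ≈ 0.0836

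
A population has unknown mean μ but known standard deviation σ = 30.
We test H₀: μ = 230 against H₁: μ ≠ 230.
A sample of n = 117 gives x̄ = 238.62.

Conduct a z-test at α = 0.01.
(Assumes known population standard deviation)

Standard error: SE = σ/√n = 30/√117 = 2.7735
z-statistic: z = (x̄ - μ₀)/SE = (238.62 - 230)/2.7735 = 3.1080
Critical value: ±2.576
p-value = 0.0019
Decision: reject H₀

Answer: z = 3.1080, reject H₀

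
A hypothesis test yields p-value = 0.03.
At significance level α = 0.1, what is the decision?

Answer: reject H₀

Derivation:
Compare p-value to α:
0.03 < 0.1
Decision: reject H₀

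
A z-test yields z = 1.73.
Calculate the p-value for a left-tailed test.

For z = 1.73:
p = P(Z < 1.73) = Φ(1.73) = 0.9582

Answer: p-value ≈ 0.9582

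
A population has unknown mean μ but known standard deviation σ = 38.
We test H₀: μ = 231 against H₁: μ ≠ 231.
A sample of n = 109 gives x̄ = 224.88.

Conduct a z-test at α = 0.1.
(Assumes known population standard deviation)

Answer: z = -1.6815, reject H₀

Derivation:
Standard error: SE = σ/√n = 38/√109 = 3.6397
z-statistic: z = (x̄ - μ₀)/SE = (224.88 - 231)/3.6397 = -1.6815
Critical value: ±1.645
p-value = 0.0927
Decision: reject H₀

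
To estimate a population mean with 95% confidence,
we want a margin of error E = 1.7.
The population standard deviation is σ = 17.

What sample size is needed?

z_0.025 = 1.960
n = (z×σ/E)² = (1.960×17/1.7)²
n = 384.1600
Round up: n = 385

Answer: n = 385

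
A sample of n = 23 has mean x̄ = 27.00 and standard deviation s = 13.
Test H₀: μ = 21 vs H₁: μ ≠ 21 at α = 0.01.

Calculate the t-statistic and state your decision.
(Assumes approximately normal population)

Answer: t = 2.2135, fail to reject H₀

Derivation:
df = n - 1 = 22
SE = s/√n = 13/√23 = 2.7107
t = (x̄ - μ₀)/SE = (27.00 - 21)/2.7107 = 2.2135
Critical value: t_{0.005,22} = ±2.819
p-value ≈ 0.0375
Decision: fail to reject H₀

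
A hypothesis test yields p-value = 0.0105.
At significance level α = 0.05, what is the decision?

Answer: reject H₀

Derivation:
Compare p-value to α:
0.0105 < 0.05
Decision: reject H₀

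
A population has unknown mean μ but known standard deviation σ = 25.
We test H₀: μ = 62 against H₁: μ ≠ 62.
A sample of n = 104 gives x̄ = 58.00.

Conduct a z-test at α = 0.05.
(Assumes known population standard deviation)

Answer: z = -1.6317, fail to reject H₀

Derivation:
Standard error: SE = σ/√n = 25/√104 = 2.4515
z-statistic: z = (x̄ - μ₀)/SE = (58.00 - 62)/2.4515 = -1.6317
Critical value: ±1.960
p-value = 0.1027
Decision: fail to reject H₀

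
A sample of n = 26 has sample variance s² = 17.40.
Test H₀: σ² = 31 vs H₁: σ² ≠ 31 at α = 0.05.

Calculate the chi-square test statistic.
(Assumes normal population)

Answer: χ² = 14.0323, fail to reject H₀

Derivation:
df = n - 1 = 25
χ² = (n-1)s²/σ₀² = 25×17.40/31 = 14.0323
Critical values: χ²_{0.975,25} = 13.120, χ²_{0.025,25} = 40.646
Rejection region: χ² < 13.120 or χ² > 40.646
Decision: fail to reject H₀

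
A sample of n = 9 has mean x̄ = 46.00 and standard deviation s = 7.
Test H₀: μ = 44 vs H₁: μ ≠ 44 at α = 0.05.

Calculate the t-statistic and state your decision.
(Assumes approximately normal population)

Answer: t = 0.8572, fail to reject H₀

Derivation:
df = n - 1 = 8
SE = s/√n = 7/√9 = 2.3333
t = (x̄ - μ₀)/SE = (46.00 - 44)/2.3333 = 0.8572
Critical value: t_{0.025,8} = ±2.306
p-value ≈ 0.4163
Decision: fail to reject H₀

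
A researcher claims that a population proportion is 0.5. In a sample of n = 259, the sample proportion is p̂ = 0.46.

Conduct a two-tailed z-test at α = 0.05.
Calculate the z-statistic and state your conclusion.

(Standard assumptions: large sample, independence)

Answer: z = -1.2875, fail to reject H₀

Derivation:
H₀: p = 0.5, H₁: p ≠ 0.5
Standard error: SE = √(p₀(1-p₀)/n) = √(0.5×0.5/259) = 0.031068
z-statistic: z = (p̂ - p₀)/SE = (0.46 - 0.5)/0.031068 = -1.2875
Critical value: z_0.025 = ±1.960
p-value = 0.1979
Decision: fail to reject H₀ at α = 0.05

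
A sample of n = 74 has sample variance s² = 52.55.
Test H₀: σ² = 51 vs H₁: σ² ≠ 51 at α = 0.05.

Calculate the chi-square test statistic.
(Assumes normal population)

Answer: χ² = 75.2186, fail to reject H₀

Derivation:
df = n - 1 = 73
χ² = (n-1)s²/σ₀² = 73×52.55/51 = 75.2186
Critical values: χ²_{0.975,73} = 51.265, χ²_{0.025,73} = 98.516
Rejection region: χ² < 51.265 or χ² > 98.516
Decision: fail to reject H₀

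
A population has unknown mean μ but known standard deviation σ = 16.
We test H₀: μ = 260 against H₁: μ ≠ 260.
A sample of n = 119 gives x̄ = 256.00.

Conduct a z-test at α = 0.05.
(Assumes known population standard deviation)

Standard error: SE = σ/√n = 16/√119 = 1.4667
z-statistic: z = (x̄ - μ₀)/SE = (256.00 - 260)/1.4667 = -2.7272
Critical value: ±1.960
p-value = 0.0064
Decision: reject H₀

Answer: z = -2.7272, reject H₀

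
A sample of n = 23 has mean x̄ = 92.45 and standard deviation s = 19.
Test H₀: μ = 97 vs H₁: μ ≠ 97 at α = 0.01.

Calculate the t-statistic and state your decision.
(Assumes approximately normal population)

df = n - 1 = 22
SE = s/√n = 19/√23 = 3.9618
t = (x̄ - μ₀)/SE = (92.45 - 97)/3.9618 = -1.1485
Critical value: t_{0.005,22} = ±2.819
p-value ≈ 0.2631
Decision: fail to reject H₀

Answer: t = -1.1485, fail to reject H₀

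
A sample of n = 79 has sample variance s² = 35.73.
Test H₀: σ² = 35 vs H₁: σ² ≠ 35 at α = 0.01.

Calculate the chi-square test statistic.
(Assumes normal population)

Answer: χ² = 79.6269, fail to reject H₀

Derivation:
df = n - 1 = 78
χ² = (n-1)s²/σ₀² = 78×35.73/35 = 79.6269
Critical values: χ²_{0.995,78} = 49.582, χ²_{0.005,78} = 113.911
Rejection region: χ² < 49.582 or χ² > 113.911
Decision: fail to reject H₀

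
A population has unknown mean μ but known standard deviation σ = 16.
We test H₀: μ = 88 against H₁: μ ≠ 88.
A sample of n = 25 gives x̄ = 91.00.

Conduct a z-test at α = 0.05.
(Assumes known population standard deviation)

Answer: z = 0.9375, fail to reject H₀

Derivation:
Standard error: SE = σ/√n = 16/√25 = 3.2000
z-statistic: z = (x̄ - μ₀)/SE = (91.00 - 88)/3.2000 = 0.9375
Critical value: ±1.960
p-value = 0.3485
Decision: fail to reject H₀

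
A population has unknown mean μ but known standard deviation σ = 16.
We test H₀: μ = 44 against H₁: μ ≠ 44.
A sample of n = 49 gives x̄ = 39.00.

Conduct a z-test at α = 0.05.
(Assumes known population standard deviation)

Answer: z = -2.1875, reject H₀

Derivation:
Standard error: SE = σ/√n = 16/√49 = 2.2857
z-statistic: z = (x̄ - μ₀)/SE = (39.00 - 44)/2.2857 = -2.1875
Critical value: ±1.960
p-value = 0.0287
Decision: reject H₀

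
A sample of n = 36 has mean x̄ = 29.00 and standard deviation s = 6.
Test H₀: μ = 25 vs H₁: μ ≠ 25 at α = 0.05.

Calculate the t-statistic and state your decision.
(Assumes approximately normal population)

Answer: t = 4.0000, reject H₀

Derivation:
df = n - 1 = 35
SE = s/√n = 6/√36 = 1.0000
t = (x̄ - μ₀)/SE = (29.00 - 25)/1.0000 = 4.0000
Critical value: t_{0.025,35} = ±2.030
p-value ≈ 0.0003
Decision: reject H₀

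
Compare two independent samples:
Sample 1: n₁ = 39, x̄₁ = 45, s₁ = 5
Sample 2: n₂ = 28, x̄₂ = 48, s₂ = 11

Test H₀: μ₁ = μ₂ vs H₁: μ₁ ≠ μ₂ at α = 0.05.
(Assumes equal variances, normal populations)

Answer: t = -1.5037, fail to reject H₀

Derivation:
Pooled variance: s²_p = [38×5² + 27×11²]/(65) = 64.8769
s_p = 8.0546
SE = s_p×√(1/n₁ + 1/n₂) = 8.0546×√(1/39 + 1/28) = 1.9951
t = (x̄₁ - x̄₂)/SE = (45 - 48)/1.9951 = -1.5037
df = 65, t-critical = ±1.997
Decision: fail to reject H₀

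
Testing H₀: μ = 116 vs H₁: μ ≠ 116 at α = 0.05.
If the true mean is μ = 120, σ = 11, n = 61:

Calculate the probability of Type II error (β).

SE = σ/√n = 11/√61 = 1.4084
Critical values: μ₀ ± z_0.025×SE = 116 ± 1.960×1.4084
Acceptance region: (113.2395, 118.7605)
Under H₁ (μ = 120): z_high = (118.7605 - 120)/1.4084 = -0.8801, z_low = (113.2395 - 120)/1.4084 = -4.8001
β = P(not reject | H₁) = Φ(-0.8801) - Φ(-4.8001) ≈ 0.1894

Answer: β ≈ 0.1894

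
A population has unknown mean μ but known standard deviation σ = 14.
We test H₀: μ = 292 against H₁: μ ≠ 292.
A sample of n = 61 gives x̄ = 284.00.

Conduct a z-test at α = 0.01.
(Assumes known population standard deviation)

Answer: z = -4.4630, reject H₀

Derivation:
Standard error: SE = σ/√n = 14/√61 = 1.7925
z-statistic: z = (x̄ - μ₀)/SE = (284.00 - 292)/1.7925 = -4.4630
Critical value: ±2.576
p-value < 0.0001
Decision: reject H₀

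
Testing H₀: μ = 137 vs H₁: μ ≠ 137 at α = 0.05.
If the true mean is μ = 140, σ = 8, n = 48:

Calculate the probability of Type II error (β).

Answer: β ≈ 0.2617

Derivation:
SE = σ/√n = 8/√48 = 1.1547
Critical values: μ₀ ± z_0.025×SE = 137 ± 1.960×1.1547
Acceptance region: (134.7368, 139.2632)
Under H₁ (μ = 140): z_high = (139.2632 - 140)/1.1547 = -0.6381, z_low = (134.7368 - 140)/1.1547 = -4.5581
β = P(not reject | H₁) = Φ(-0.6381) - Φ(-4.5581) ≈ 0.2617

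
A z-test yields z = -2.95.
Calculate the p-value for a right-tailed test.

For z = -2.95:
p = P(Z > -2.95) = 1 - Φ(-2.95) = 0.9984

Answer: p-value ≈ 0.9984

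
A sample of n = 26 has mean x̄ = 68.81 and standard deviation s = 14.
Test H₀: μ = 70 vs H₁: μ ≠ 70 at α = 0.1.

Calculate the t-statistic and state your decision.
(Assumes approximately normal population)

Answer: t = -0.4334, fail to reject H₀

Derivation:
df = n - 1 = 25
SE = s/√n = 14/√26 = 2.7456
t = (x̄ - μ₀)/SE = (68.81 - 70)/2.7456 = -0.4334
Critical value: t_{0.05,25} = ±1.708
p-value ≈ 0.6684
Decision: fail to reject H₀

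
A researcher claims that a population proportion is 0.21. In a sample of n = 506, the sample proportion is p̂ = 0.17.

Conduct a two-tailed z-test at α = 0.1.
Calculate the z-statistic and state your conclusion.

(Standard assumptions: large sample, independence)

H₀: p = 0.21, H₁: p ≠ 0.21
Standard error: SE = √(p₀(1-p₀)/n) = √(0.21×0.79/506) = 0.018107
z-statistic: z = (p̂ - p₀)/SE = (0.17 - 0.21)/0.018107 = -2.2091
Critical value: z_0.05 = ±1.645
p-value = 0.0272
Decision: reject H₀ at α = 0.1

Answer: z = -2.2091, reject H₀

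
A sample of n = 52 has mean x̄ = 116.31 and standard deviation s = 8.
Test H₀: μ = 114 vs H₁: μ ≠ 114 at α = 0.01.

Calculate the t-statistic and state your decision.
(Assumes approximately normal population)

Answer: t = 2.0822, fail to reject H₀

Derivation:
df = n - 1 = 51
SE = s/√n = 8/√52 = 1.1094
t = (x̄ - μ₀)/SE = (116.31 - 114)/1.1094 = 2.0822
Critical value: t_{0.005,51} = ±2.676
p-value ≈ 0.0424
Decision: fail to reject H₀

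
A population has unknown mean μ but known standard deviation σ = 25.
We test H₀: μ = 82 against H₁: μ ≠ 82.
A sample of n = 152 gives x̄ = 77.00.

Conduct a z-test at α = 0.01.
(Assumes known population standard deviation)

Standard error: SE = σ/√n = 25/√152 = 2.0278
z-statistic: z = (x̄ - μ₀)/SE = (77.00 - 82)/2.0278 = -2.4657
Critical value: ±2.576
p-value = 0.0137
Decision: fail to reject H₀

Answer: z = -2.4657, fail to reject H₀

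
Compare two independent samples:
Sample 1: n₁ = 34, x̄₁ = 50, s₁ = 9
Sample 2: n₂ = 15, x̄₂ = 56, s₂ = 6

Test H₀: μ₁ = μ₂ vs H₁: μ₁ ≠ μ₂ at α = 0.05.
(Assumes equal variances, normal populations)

Pooled variance: s²_p = [33×9² + 14×6²]/(47) = 67.5957
s_p = 8.2217
SE = s_p×√(1/n₁ + 1/n₂) = 8.2217×√(1/34 + 1/15) = 2.5484
t = (x̄₁ - x̄₂)/SE = (50 - 56)/2.5484 = -2.3544
df = 47, t-critical = ±2.012
Decision: reject H₀

Answer: t = -2.3544, reject H₀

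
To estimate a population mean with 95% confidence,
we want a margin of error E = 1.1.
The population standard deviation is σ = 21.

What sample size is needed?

Answer: n = 1401

Derivation:
z_0.025 = 1.960
n = (z×σ/E)² = (1.960×21/1.1)²
n = 1400.1203
Round up: n = 1401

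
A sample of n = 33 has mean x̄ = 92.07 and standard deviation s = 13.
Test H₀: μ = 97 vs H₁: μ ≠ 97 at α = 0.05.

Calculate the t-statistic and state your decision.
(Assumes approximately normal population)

Answer: t = -2.1785, reject H₀

Derivation:
df = n - 1 = 32
SE = s/√n = 13/√33 = 2.2630
t = (x̄ - μ₀)/SE = (92.07 - 97)/2.2630 = -2.1785
Critical value: t_{0.025,32} = ±2.037
p-value ≈ 0.0368
Decision: reject H₀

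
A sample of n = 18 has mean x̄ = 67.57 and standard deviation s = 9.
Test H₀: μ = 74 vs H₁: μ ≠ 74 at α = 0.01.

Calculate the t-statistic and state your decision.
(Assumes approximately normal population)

Answer: t = -3.0312, reject H₀

Derivation:
df = n - 1 = 17
SE = s/√n = 9/√18 = 2.1213
t = (x̄ - μ₀)/SE = (67.57 - 74)/2.1213 = -3.0312
Critical value: t_{0.005,17} = ±2.898
p-value ≈ 0.0075
Decision: reject H₀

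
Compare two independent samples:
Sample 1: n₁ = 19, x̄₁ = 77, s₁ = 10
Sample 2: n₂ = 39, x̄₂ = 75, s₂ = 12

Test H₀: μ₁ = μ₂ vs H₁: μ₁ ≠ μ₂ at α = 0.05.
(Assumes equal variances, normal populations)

Pooled variance: s²_p = [18×10² + 38×12²]/(56) = 129.8571
s_p = 11.3955
SE = s_p×√(1/n₁ + 1/n₂) = 11.3955×√(1/19 + 1/39) = 3.1881
t = (x̄₁ - x̄₂)/SE = (77 - 75)/3.1881 = 0.6273
df = 56, t-critical = ±2.003
Decision: fail to reject H₀

Answer: t = 0.6273, fail to reject H₀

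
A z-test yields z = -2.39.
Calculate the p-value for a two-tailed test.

For z = -2.39:
p = 2×P(Z > |-2.39|) = 2×(1 - Φ(2.39)) = 0.0168

Answer: p-value ≈ 0.0168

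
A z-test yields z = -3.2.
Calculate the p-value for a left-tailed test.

Answer: p-value ≈ 0.0007

Derivation:
For z = -3.2:
p = P(Z < -3.2) = Φ(-3.2) = 0.0007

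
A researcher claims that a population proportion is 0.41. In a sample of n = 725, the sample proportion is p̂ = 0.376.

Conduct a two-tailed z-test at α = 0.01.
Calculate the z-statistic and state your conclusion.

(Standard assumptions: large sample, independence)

H₀: p = 0.41, H₁: p ≠ 0.41
Standard error: SE = √(p₀(1-p₀)/n) = √(0.41×0.59/725) = 0.018266
z-statistic: z = (p̂ - p₀)/SE = (0.376 - 0.41)/0.018266 = -1.8614
Critical value: z_0.005 = ±2.576
p-value = 0.0627
Decision: fail to reject H₀ at α = 0.01

Answer: z = -1.8614, fail to reject H₀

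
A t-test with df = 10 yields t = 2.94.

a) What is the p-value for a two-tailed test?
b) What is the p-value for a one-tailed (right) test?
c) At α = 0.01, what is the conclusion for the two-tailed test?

Using t-distribution with df = 10:
a) Two-tailed: p = 2×P(T > 2.94) = 0.0148
b) One-tailed: p = P(T > 2.94) = 0.0074
c) 0.0148 ≥ 0.01, fail to reject H₀

Answer: a) 0.0148, b) 0.0074, c) fail to reject H₀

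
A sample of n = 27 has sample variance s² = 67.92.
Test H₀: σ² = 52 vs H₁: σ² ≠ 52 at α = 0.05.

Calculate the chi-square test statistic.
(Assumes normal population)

Answer: χ² = 33.9600, fail to reject H₀

Derivation:
df = n - 1 = 26
χ² = (n-1)s²/σ₀² = 26×67.92/52 = 33.9600
Critical values: χ²_{0.975,26} = 13.844, χ²_{0.025,26} = 41.923
Rejection region: χ² < 13.844 or χ² > 41.923
Decision: fail to reject H₀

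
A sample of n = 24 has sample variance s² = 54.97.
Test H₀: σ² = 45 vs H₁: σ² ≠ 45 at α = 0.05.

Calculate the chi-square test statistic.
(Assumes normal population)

Answer: χ² = 28.0958, fail to reject H₀

Derivation:
df = n - 1 = 23
χ² = (n-1)s²/σ₀² = 23×54.97/45 = 28.0958
Critical values: χ²_{0.975,23} = 11.689, χ²_{0.025,23} = 38.076
Rejection region: χ² < 11.689 or χ² > 38.076
Decision: fail to reject H₀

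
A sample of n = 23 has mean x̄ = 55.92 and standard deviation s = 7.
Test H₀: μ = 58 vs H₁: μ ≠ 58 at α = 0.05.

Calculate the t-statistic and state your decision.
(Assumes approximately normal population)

Answer: t = -1.4250, fail to reject H₀

Derivation:
df = n - 1 = 22
SE = s/√n = 7/√23 = 1.4596
t = (x̄ - μ₀)/SE = (55.92 - 58)/1.4596 = -1.4250
Critical value: t_{0.025,22} = ±2.074
p-value ≈ 0.1682
Decision: fail to reject H₀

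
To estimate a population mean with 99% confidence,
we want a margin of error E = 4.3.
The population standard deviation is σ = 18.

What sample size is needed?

z_0.005 = 2.576
n = (z×σ/E)² = (2.576×18/4.3)²
n = 116.2786
Round up: n = 117

Answer: n = 117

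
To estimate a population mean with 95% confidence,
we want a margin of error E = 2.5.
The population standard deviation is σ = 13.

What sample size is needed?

Answer: n = 104

Derivation:
z_0.025 = 1.960
n = (z×σ/E)² = (1.960×13/2.5)²
n = 103.8769
Round up: n = 104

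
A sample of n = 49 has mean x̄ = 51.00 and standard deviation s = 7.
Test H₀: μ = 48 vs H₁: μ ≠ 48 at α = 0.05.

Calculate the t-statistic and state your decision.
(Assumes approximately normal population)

Answer: t = 3.0000, reject H₀

Derivation:
df = n - 1 = 48
SE = s/√n = 7/√49 = 1.0000
t = (x̄ - μ₀)/SE = (51.00 - 48)/1.0000 = 3.0000
Critical value: t_{0.025,48} = ±2.011
p-value ≈ 0.0043
Decision: reject H₀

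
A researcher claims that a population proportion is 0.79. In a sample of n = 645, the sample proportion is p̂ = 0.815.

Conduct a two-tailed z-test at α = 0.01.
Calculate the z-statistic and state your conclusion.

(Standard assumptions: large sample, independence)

H₀: p = 0.79, H₁: p ≠ 0.79
Standard error: SE = √(p₀(1-p₀)/n) = √(0.79×0.21/645) = 0.016038
z-statistic: z = (p̂ - p₀)/SE = (0.815 - 0.79)/0.016038 = 1.5588
Critical value: z_0.005 = ±2.576
p-value = 0.1190
Decision: fail to reject H₀ at α = 0.01

Answer: z = 1.5588, fail to reject H₀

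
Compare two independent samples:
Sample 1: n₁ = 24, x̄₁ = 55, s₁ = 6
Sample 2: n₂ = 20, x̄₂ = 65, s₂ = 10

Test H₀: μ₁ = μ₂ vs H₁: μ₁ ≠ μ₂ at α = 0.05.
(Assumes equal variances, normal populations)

Answer: t = -4.0982, reject H₀

Derivation:
Pooled variance: s²_p = [23×6² + 19×10²]/(42) = 64.9524
s_p = 8.0593
SE = s_p×√(1/n₁ + 1/n₂) = 8.0593×√(1/24 + 1/20) = 2.4401
t = (x̄₁ - x̄₂)/SE = (55 - 65)/2.4401 = -4.0982
df = 42, t-critical = ±2.018
Decision: reject H₀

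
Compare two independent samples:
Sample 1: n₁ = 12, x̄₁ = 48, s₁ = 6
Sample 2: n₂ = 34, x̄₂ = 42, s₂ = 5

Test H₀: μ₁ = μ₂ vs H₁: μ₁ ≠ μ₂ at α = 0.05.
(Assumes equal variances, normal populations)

Answer: t = 3.3921, reject H₀

Derivation:
Pooled variance: s²_p = [11×6² + 33×5²]/(44) = 27.7500
s_p = 5.2678
SE = s_p×√(1/n₁ + 1/n₂) = 5.2678×√(1/12 + 1/34) = 1.7688
t = (x̄₁ - x̄₂)/SE = (48 - 42)/1.7688 = 3.3921
df = 44, t-critical = ±2.015
Decision: reject H₀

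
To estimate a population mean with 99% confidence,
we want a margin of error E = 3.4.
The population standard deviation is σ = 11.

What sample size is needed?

Answer: n = 70

Derivation:
z_0.005 = 2.576
n = (z×σ/E)² = (2.576×11/3.4)²
n = 69.4575
Round up: n = 70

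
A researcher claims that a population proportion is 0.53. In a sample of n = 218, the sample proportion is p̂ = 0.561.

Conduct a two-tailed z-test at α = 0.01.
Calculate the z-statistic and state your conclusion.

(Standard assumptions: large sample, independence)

H₀: p = 0.53, H₁: p ≠ 0.53
Standard error: SE = √(p₀(1-p₀)/n) = √(0.53×0.47/218) = 0.033803
z-statistic: z = (p̂ - p₀)/SE = (0.561 - 0.53)/0.033803 = 0.9171
Critical value: z_0.005 = ±2.576
p-value = 0.3591
Decision: fail to reject H₀ at α = 0.01

Answer: z = 0.9171, fail to reject H₀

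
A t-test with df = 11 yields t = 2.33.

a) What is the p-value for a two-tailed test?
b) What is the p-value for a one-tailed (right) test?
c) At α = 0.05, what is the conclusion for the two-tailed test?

Answer: a) 0.0399, b) 0.0199, c) reject H₀

Derivation:
Using t-distribution with df = 11:
a) Two-tailed: p = 2×P(T > 2.33) = 0.0399
b) One-tailed: p = P(T > 2.33) = 0.0199
c) 0.0399 < 0.05, reject H₀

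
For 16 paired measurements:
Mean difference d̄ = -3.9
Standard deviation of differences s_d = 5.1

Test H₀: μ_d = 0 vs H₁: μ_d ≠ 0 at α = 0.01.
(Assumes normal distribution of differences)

Answer: t = -3.0588, reject H₀

Derivation:
df = n - 1 = 15
SE = s_d/√n = 5.1/√16 = 1.2750
t = d̄/SE = -3.9/1.2750 = -3.0588
Critical value: t_{0.005,15} = ±2.947
p-value ≈ 0.0080
Decision: reject H₀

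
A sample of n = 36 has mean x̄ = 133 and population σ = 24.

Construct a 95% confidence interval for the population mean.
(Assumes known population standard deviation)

Confidence level: 95%, α = 0.05
z_0.025 = 1.960
SE = σ/√n = 24/√36 = 4.0000
Margin of error = 1.960 × 4.0000 = 7.8400
CI: x̄ ± margin = 133 ± 7.8400
CI: (125.1600, 140.8400)

Answer: (125.1600, 140.8400)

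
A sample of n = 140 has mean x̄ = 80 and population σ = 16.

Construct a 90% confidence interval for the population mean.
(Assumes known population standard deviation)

Confidence level: 90%, α = 0.1
z_0.05 = 1.645
SE = σ/√n = 16/√140 = 1.3522
Margin of error = 1.645 × 1.3522 = 2.2244
CI: x̄ ± margin = 80 ± 2.2244
CI: (77.7756, 82.2244)

Answer: (77.7756, 82.2244)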